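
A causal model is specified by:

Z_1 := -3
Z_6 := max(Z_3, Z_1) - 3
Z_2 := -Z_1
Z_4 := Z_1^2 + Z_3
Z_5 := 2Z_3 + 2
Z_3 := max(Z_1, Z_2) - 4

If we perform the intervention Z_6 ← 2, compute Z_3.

-1

do(Z_6=2) replaces the equation Z_6 := max(Z_3, Z_1) - 3 with the constant Z_6 = 2.
Z_3 is not downstream of the intervention, so its value is determined by the original equations.
Z_2 = -Z_1  [with Z_1=-3]  = 3
Z_3 = max(Z_1, Z_2) - 4  [with Z_1=-3, Z_2=3]  = -1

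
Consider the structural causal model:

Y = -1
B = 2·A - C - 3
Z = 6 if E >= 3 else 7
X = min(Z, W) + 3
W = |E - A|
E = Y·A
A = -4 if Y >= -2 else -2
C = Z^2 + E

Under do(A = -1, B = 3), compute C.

50

Under do(A = -1, B = 3), each intervened variable's structural equation is replaced by its fixed value.
E = Y·A  [with Y=-1, A=-1]  = 1
Z = 6 if E >= 3 else 7  [with E=1]  = 7
C = Z^2 + E  [with Z=7, E=1]  = 50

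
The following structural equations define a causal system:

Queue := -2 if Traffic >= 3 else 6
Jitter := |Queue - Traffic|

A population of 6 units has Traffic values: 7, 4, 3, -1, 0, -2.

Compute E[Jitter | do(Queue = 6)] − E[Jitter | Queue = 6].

Every unit gets Queue=6 under the intervention. Jitter values become 1, 2, 3, 7, 6, 8; E[Jitter|do(Queue=6)] = 4.5.
E[Jitter|Queue=6] averages over only the 3 units with Queue=6 (Traffic = -1, 0, -2): Jitter = 7, 6, 8, mean 7.
Difference = 4.5 − 7 = -2.5.

-2.5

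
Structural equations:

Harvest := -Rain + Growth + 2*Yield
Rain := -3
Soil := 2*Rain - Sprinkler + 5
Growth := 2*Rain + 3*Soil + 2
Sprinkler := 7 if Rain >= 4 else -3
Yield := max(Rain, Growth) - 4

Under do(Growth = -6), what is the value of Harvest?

-17

Under do(Growth=-6), the mechanism Growth := 2*Rain + 3*Soil + 2 is discarded; Growth is fixed at -6.
Yield = max(Rain, Growth) - 4  [with Rain=-3, Growth=-6]  = -7
Harvest = -Rain + Growth + 2*Yield  [with Rain=-3, Growth=-6, Yield=-7]  = -17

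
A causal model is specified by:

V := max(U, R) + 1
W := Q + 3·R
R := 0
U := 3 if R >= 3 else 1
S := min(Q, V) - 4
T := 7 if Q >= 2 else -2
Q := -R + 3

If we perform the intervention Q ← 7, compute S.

Under do(Q=7), the mechanism Q := -R + 3 is discarded; Q is fixed at 7.
U = 3 if R >= 3 else 1  [with R=0]  = 1
V = max(U, R) + 1  [with U=1, R=0]  = 2
S = min(Q, V) - 4  [with Q=7, V=2]  = -2

-2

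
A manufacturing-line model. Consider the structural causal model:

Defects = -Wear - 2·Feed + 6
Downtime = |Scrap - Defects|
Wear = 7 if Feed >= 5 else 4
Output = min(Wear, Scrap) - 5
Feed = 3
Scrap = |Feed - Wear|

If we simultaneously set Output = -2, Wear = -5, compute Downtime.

The joint intervention fixes Output = -2, Wear = -5, removing each variable's own equation.
Defects = -Wear - 2·Feed + 6  [with Wear=-5, Feed=3]  = 5
Scrap = |Feed - Wear|  [with Feed=3, Wear=-5]  = 8
Downtime = |Scrap - Defects|  [with Scrap=8, Defects=5]  = 3

3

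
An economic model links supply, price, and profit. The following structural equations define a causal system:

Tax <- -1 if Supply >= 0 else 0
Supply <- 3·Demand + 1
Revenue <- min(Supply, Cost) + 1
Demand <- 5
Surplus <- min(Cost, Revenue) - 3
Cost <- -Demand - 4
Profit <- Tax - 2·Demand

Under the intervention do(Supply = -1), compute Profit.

-10

Under do(Supply=-1), the mechanism Supply <- 3·Demand + 1 is discarded; Supply is fixed at -1.
Tax = -1 if Supply >= 0 else 0  [with Supply=-1]  = 0
Profit = Tax - 2·Demand  [with Tax=0, Demand=5]  = -10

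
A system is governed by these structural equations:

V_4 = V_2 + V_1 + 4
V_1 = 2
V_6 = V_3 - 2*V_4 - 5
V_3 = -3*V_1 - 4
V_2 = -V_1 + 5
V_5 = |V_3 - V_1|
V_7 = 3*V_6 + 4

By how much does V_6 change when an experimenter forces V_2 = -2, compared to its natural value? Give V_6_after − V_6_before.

10

Under do(V_2=-2), the mechanism V_2 = -V_1 + 5 is discarded; V_2 is fixed at -2.
V_3 = -3*V_1 - 4  [with V_1=2]  = -10
V_4 = V_2 + V_1 + 4  [with V_2=-2, V_1=2]  = 4
V_6 = V_3 - 2*V_4 - 5  [with V_3=-10, V_4=4]  = -23
Without intervention: V_2 = -V_1 + 5  [with V_1=2]  = 3; V_3 = -3*V_1 - 4  [with V_1=2]  = -10; V_4 = V_2 + V_1 + 4  [with V_2=3, V_1=2]  = 9; V_6 = V_3 - 2*V_4 - 5  [with V_3=-10, V_4=9]  = -33.
Change = -23 − (-33) = 10.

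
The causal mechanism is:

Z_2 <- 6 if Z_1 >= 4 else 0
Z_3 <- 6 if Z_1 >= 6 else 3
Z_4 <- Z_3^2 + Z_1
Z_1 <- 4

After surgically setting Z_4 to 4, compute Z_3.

Under do(Z_4=4), the mechanism Z_4 <- Z_3^2 + Z_1 is discarded; Z_4 is fixed at 4.
Since Z_3 is not a descendant of the intervened variable, it is unaffected.
Z_3 = 6 if Z_1 >= 6 else 3  [with Z_1=4]  = 3

3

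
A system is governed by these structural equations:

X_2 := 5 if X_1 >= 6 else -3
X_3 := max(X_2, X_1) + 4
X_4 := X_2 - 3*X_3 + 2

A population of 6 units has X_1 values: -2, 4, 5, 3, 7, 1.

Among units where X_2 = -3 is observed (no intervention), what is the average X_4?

E[X_4|X_2=-3] averages over only the 5 units with X_2=-3 (X_1 = -2, 4, 5, 3, 1): X_4 = -7, -25, -28, -22, -16, mean -19.6.

-19.6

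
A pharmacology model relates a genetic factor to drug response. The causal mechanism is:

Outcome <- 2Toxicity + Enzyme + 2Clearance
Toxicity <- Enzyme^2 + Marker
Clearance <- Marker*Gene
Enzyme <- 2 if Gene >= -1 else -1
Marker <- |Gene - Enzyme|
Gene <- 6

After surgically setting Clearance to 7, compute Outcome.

32

The intervention breaks the incoming arrows to Clearance: Clearance <- Marker*Gene no longer applies, and Clearance = 7.
Enzyme = 2 if Gene >= -1 else -1  [with Gene=6]  = 2
Marker = |Gene - Enzyme|  [with Gene=6, Enzyme=2]  = 4
Toxicity = Enzyme^2 + Marker  [with Enzyme=2, Marker=4]  = 8
Outcome = 2Toxicity + Enzyme + 2Clearance  [with Toxicity=8, Enzyme=2, Clearance=7]  = 32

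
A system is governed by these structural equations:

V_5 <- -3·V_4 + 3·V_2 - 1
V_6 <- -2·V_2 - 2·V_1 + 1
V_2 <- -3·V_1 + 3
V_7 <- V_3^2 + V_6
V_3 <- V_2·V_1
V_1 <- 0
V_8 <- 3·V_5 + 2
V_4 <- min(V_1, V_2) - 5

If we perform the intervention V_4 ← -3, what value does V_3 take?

0

Under do(V_4=-3), the mechanism V_4 <- min(V_1, V_2) - 5 is discarded; V_4 is fixed at -3.
Since V_3 is not a descendant of the intervened variable, it is unaffected.
V_2 = -3·V_1 + 3  [with V_1=0]  = 3
V_3 = V_2·V_1  [with V_2=3, V_1=0]  = 0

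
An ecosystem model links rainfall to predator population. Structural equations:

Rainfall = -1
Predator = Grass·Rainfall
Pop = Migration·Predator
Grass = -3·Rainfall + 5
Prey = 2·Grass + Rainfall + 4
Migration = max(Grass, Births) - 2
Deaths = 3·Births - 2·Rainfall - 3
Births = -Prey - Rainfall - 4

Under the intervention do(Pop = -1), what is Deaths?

The intervention breaks the incoming arrows to Pop: Pop = Migration·Predator no longer applies, and Pop = -1.
Deaths is not downstream of the intervention, so its value is determined by the original equations.
Grass = -3·Rainfall + 5  [with Rainfall=-1]  = 8
Prey = 2·Grass + Rainfall + 4  [with Grass=8, Rainfall=-1]  = 19
Births = -Prey - Rainfall - 4  [with Prey=19, Rainfall=-1]  = -22
Deaths = 3·Births - 2·Rainfall - 3  [with Births=-22, Rainfall=-1]  = -67

-67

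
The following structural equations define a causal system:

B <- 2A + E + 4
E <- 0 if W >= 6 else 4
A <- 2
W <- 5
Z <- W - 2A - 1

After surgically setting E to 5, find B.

Intervening sets E = 5 and removes its equation (E <- 0 if W >= 6 else 4).
B = 2A + E + 4  [with A=2, E=5]  = 13

13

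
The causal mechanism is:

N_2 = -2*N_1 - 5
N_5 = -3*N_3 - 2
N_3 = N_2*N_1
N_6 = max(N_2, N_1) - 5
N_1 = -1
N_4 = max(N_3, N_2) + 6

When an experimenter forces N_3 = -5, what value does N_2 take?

-3

Under do(N_3=-5), the mechanism N_3 = N_2*N_1 is discarded; N_3 is fixed at -5.
Since N_2 is not a descendant of the intervened variable, it is unaffected.
N_2 = -2*N_1 - 5  [with N_1=-1]  = -3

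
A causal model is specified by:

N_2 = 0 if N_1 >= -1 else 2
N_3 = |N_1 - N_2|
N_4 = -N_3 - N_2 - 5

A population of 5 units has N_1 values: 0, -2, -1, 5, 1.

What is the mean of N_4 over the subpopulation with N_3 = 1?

Conditioning on N_3=1 selects the 2 unit(s) with N_1 ∈ {-1, 1}. Their N_4 values: -6, -6. Mean = -6.

-6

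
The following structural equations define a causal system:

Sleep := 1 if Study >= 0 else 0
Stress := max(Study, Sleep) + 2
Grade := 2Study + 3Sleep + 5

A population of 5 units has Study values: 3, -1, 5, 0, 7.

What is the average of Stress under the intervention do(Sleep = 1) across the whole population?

5.4

Under do(Sleep=1), Sleep's equation is replaced by Sleep=1 for every unit. Per-unit Stress: 5, 3, 7, 3, 9. Mean = 5.4.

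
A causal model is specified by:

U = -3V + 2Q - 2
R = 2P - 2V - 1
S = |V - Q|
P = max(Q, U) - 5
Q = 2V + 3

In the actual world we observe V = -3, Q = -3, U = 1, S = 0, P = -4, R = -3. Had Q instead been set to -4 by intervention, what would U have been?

-1

The intervention breaks the incoming arrows to Q: Q = 2V + 3 no longer applies, and Q = -4.
U = -3V + 2Q - 2  [with V=-3, Q=-4]  = -1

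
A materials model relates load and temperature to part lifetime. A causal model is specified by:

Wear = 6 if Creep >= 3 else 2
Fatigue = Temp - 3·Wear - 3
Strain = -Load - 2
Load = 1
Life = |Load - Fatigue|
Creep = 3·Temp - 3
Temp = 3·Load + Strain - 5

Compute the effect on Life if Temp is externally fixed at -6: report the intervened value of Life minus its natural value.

1

The intervention breaks the incoming arrows to Temp: Temp = 3·Load + Strain - 5 no longer applies, and Temp = -6.
Creep = 3·Temp - 3  [with Temp=-6]  = -21
Wear = 6 if Creep >= 3 else 2  [with Creep=-21]  = 2
Fatigue = Temp - 3·Wear - 3  [with Temp=-6, Wear=2]  = -15
Life = |Load - Fatigue|  [with Load=1, Fatigue=-15]  = 16
Without intervention: Strain = -Load - 2  [with Load=1]  = -3; Temp = 3·Load + Strain - 5  [with Load=1, Strain=-3]  = -5; Creep = 3·Temp - 3  [with Temp=-5]  = -18; Wear = 6 if Creep >= 3 else 2  [with Creep=-18]  = 2; Fatigue = Temp - 3·Wear - 3  [with Temp=-5, Wear=2]  = -14; Life = |Load - Fatigue|  [with Load=1, Fatigue=-14]  = 15.
Change = 16 − 15 = 1.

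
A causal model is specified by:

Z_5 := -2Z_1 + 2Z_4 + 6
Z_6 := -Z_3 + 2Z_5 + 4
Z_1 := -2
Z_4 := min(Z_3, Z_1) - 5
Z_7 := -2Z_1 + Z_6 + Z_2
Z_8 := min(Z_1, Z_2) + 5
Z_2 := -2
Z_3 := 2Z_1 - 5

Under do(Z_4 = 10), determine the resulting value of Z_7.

The intervention breaks the incoming arrows to Z_4: Z_4 := min(Z_3, Z_1) - 5 no longer applies, and Z_4 = 10.
Z_3 = 2Z_1 - 5  [with Z_1=-2]  = -9
Z_5 = -2Z_1 + 2Z_4 + 6  [with Z_1=-2, Z_4=10]  = 30
Z_6 = -Z_3 + 2Z_5 + 4  [with Z_3=-9, Z_5=30]  = 73
Z_7 = -2Z_1 + Z_6 + Z_2  [with Z_1=-2, Z_6=73, Z_2=-2]  = 75

75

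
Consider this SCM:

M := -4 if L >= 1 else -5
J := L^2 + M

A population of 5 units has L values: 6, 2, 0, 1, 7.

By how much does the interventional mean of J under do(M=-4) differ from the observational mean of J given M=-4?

-4.5

The intervention sets M=-4 in all 5 units regardless of L. Recomputing J per unit gives 32, 0, -4, -3, 45; average 14.
Observing M=-4 restricts to units where M's equation naturally yields -4: L ∈ {6, 2, 1, 7}. In that subpopulation J = 32, 0, -3, 45, mean 18.5.
Difference = 14 − 18.5 = -4.5.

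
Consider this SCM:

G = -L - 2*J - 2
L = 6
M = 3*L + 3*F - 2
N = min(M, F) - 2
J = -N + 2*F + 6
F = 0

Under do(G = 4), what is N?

do(G=4) replaces the equation G = -L - 2*J - 2 with the constant G = 4.
No directed path runs from G to N, so N keeps its natural value.
M = 3*L + 3*F - 2  [with L=6, F=0]  = 16
N = min(M, F) - 2  [with M=16, F=0]  = -2

-2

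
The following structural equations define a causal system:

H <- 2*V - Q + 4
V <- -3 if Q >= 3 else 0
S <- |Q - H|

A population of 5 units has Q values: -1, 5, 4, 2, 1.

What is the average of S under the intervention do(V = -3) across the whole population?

6.4

Every unit gets V=-3 under the intervention. S values become 0, 12, 10, 6, 4; E[S|do(V=-3)] = 6.4.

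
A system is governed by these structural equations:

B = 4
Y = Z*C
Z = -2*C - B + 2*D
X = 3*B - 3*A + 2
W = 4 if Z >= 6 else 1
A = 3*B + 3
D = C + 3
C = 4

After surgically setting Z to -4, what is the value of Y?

-16

The intervention breaks the incoming arrows to Z: Z = -2*C - B + 2*D no longer applies, and Z = -4.
Y = Z*C  [with Z=-4, C=4]  = -16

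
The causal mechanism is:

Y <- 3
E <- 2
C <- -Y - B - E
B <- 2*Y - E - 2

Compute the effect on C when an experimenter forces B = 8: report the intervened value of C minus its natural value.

The intervention breaks the incoming arrows to B: B <- 2*Y - E - 2 no longer applies, and B = 8.
C = -Y - B - E  [with Y=3, B=8, E=2]  = -13
Without intervention: B = 2*Y - E - 2  [with Y=3, E=2]  = 2; C = -Y - B - E  [with Y=3, B=2, E=2]  = -7.
Change = -13 − (-7) = -6.

-6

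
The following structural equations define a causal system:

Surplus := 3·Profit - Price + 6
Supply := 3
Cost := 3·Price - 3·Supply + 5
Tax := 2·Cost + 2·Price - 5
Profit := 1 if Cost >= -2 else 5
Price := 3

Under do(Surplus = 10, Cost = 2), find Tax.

Under do(Surplus = 10, Cost = 2), each intervened variable's structural equation is replaced by its fixed value.
Tax = 2·Cost + 2·Price - 5  [with Cost=2, Price=3]  = 5

5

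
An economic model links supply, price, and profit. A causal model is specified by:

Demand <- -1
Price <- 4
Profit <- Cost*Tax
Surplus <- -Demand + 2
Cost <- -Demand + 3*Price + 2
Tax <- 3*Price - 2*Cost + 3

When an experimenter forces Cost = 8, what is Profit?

do(Cost=8) replaces the equation Cost <- -Demand + 3*Price + 2 with the constant Cost = 8.
Tax = 3*Price - 2*Cost + 3  [with Price=4, Cost=8]  = -1
Profit = Cost*Tax  [with Cost=8, Tax=-1]  = -8

-8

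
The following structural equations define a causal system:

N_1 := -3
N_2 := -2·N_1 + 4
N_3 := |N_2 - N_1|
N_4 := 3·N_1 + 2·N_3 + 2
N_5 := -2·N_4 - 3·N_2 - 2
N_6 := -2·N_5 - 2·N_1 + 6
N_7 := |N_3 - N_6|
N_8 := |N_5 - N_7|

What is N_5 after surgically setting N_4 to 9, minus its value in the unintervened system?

Intervening sets N_4 = 9 and removes its equation (N_4 := 3·N_1 + 2·N_3 + 2).
N_2 = -2·N_1 + 4  [with N_1=-3]  = 10
N_5 = -2·N_4 - 3·N_2 - 2  [with N_4=9, N_2=10]  = -50
Without intervention: N_2 = -2·N_1 + 4  [with N_1=-3]  = 10; N_3 = |N_2 - N_1|  [with N_2=10, N_1=-3]  = 13; N_4 = 3·N_1 + 2·N_3 + 2  [with N_1=-3, N_3=13]  = 19; N_5 = -2·N_4 - 3·N_2 - 2  [with N_4=19, N_2=10]  = -70.
Change = -50 − (-70) = 20.

20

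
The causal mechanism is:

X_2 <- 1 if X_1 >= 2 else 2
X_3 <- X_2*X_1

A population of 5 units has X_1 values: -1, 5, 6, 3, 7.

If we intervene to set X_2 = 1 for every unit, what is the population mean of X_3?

4

Every unit gets X_2=1 under the intervention. X_3 values become -1, 5, 6, 3, 7; E[X_3|do(X_2=1)] = 4.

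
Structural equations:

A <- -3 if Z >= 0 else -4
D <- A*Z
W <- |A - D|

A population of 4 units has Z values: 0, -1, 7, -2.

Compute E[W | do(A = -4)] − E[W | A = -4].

2

Every unit gets A=-4 under the intervention. W values become 4, 8, 24, 12; E[W|do(A=-4)] = 12.
Conditioning on A=-4 selects the 2 unit(s) with Z ∈ {-1, -2}. Their W values: 8, 12. Mean = 10.
Difference = 12 − 10 = 2.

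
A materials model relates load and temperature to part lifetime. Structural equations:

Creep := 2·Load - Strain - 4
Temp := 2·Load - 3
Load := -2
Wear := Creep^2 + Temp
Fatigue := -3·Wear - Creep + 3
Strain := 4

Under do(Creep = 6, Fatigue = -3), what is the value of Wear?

Setting Creep = 6, Fatigue = -3 by intervention discards those variables' equations.
Temp = 2·Load - 3  [with Load=-2]  = -7
Wear = Creep^2 + Temp  [with Creep=6, Temp=-7]  = 29

29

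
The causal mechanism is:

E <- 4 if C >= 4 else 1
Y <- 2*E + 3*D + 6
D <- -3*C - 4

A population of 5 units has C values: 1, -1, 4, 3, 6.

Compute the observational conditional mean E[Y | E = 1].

-13

E[Y|E=1] averages over only the 3 units with E=1 (C = 1, -1, 3): Y = -13, 5, -31, mean -13.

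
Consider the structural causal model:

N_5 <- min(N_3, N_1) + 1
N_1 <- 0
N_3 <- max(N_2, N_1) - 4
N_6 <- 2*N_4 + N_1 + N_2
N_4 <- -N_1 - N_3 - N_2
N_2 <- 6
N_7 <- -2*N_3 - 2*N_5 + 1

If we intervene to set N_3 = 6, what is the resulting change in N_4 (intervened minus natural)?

The intervention breaks the incoming arrows to N_3: N_3 <- max(N_2, N_1) - 4 no longer applies, and N_3 = 6.
N_4 = -N_1 - N_3 - N_2  [with N_1=0, N_3=6, N_2=6]  = -12
Without intervention: N_3 = max(N_2, N_1) - 4  [with N_2=6, N_1=0]  = 2; N_4 = -N_1 - N_3 - N_2  [with N_1=0, N_3=2, N_2=6]  = -8.
Change = -12 − (-8) = -4.

-4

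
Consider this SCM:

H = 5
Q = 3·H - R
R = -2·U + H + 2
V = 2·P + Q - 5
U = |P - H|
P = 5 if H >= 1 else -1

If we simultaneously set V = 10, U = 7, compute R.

Under do(V = 10, U = 7), each intervened variable's structural equation is replaced by its fixed value.
R = -2·U + H + 2  [with U=7, H=5]  = -7

-7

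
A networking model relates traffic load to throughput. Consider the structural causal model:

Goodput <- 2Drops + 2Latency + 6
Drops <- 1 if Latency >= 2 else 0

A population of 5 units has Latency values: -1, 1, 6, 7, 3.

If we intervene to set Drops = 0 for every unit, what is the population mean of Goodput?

12.4

do(Drops=0) breaks Drops's dependence on Latency. With Drops=0 fixed, Goodput across the units is 4, 8, 18, 20, 12, mean 12.4.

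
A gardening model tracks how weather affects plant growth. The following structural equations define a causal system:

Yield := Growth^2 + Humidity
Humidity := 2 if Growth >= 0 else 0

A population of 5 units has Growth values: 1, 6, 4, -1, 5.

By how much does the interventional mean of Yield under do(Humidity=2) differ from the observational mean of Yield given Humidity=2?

-3.7

The intervention sets Humidity=2 in all 5 units regardless of Growth. Recomputing Yield per unit gives 3, 38, 18, 3, 27; average 17.8.
Conditioning on Humidity=2 selects the 4 unit(s) with Growth ∈ {1, 6, 4, 5}. Their Yield values: 3, 38, 18, 27. Mean = 21.5.
Difference = 17.8 − 21.5 = -3.7.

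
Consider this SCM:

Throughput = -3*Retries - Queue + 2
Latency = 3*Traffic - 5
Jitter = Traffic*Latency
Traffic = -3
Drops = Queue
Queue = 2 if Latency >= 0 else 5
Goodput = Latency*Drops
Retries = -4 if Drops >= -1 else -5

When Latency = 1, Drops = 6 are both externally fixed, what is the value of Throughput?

12

Setting Latency = 1, Drops = 6 by intervention discards those variables' equations.
Queue = 2 if Latency >= 0 else 5  [with Latency=1]  = 2
Retries = -4 if Drops >= -1 else -5  [with Drops=6]  = -4
Throughput = -3*Retries - Queue + 2  [with Retries=-4, Queue=2]  = 12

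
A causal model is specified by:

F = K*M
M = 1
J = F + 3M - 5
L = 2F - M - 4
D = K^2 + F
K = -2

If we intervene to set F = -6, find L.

-17

do(F=-6) replaces the equation F = K*M with the constant F = -6.
L = 2F - M - 4  [with F=-6, M=1]  = -17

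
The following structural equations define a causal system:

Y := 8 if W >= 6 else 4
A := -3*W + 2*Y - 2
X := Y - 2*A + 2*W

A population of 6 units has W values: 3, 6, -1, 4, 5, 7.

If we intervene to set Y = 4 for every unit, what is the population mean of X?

Under do(Y=4), Y's equation is replaced by Y=4 for every unit. Per-unit X: 16, 40, -16, 24, 32, 48. Mean = 24.

24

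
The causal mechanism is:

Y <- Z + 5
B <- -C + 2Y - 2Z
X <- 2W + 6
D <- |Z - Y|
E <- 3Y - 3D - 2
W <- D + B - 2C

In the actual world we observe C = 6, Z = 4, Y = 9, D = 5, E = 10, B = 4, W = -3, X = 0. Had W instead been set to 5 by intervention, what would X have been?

16

do(W=5) replaces the equation W <- D + B - 2C with the constant W = 5.
X = 2W + 6  [with W=5]  = 16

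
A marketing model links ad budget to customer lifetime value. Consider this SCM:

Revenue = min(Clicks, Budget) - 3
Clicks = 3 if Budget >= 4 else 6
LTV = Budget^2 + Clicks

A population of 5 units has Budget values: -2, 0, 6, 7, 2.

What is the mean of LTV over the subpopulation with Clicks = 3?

45.5

Conditioning on Clicks=3 selects the 2 unit(s) with Budget ∈ {6, 7}. Their LTV values: 39, 52. Mean = 45.5.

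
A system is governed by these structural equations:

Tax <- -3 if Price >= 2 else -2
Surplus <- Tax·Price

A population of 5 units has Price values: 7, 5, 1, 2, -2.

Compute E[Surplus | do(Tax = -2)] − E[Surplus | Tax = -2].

The intervention sets Tax=-2 in all 5 units regardless of Price. Recomputing Surplus per unit gives -14, -10, -2, -4, 4; average -5.2.
Conditioning on Tax=-2 selects the 2 unit(s) with Price ∈ {1, -2}. Their Surplus values: -2, 4. Mean = 1.
Difference = -5.2 − 1 = -6.2.

-6.2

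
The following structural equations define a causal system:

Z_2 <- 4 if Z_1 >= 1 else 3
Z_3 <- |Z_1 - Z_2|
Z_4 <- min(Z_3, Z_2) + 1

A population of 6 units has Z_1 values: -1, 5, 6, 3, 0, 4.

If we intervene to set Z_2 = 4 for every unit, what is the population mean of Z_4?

Under do(Z_2=4), Z_2's equation is replaced by Z_2=4 for every unit. Per-unit Z_4: 5, 2, 3, 2, 5, 1. Mean = 3.

3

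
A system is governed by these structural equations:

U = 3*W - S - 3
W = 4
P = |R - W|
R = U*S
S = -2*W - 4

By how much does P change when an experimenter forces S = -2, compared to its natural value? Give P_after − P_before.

-230

do(S=-2) replaces the equation S = -2*W - 4 with the constant S = -2.
U = 3*W - S - 3  [with W=4, S=-2]  = 11
R = U*S  [with U=11, S=-2]  = -22
P = |R - W|  [with R=-22, W=4]  = 26
Without intervention: S = -2*W - 4  [with W=4]  = -12; U = 3*W - S - 3  [with W=4, S=-12]  = 21; R = U*S  [with U=21, S=-12]  = -252; P = |R - W|  [with R=-252, W=4]  = 256.
Change = 26 − 256 = -230.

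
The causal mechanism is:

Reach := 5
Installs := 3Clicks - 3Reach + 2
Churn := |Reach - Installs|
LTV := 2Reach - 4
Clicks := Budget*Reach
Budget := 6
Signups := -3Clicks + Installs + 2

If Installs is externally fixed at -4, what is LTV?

The intervention breaks the incoming arrows to Installs: Installs := 3Clicks - 3Reach + 2 no longer applies, and Installs = -4.
No directed path runs from Installs to LTV, so LTV keeps its natural value.
LTV = 2Reach - 4  [with Reach=5]  = 6

6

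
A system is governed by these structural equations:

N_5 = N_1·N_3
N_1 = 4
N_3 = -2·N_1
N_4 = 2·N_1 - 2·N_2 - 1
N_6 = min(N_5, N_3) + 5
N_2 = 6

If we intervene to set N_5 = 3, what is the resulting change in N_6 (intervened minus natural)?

The intervention breaks the incoming arrows to N_5: N_5 = N_1·N_3 no longer applies, and N_5 = 3.
N_3 = -2·N_1  [with N_1=4]  = -8
N_6 = min(N_5, N_3) + 5  [with N_5=3, N_3=-8]  = -3
Without intervention: N_3 = -2·N_1  [with N_1=4]  = -8; N_5 = N_1·N_3  [with N_1=4, N_3=-8]  = -32; N_6 = min(N_5, N_3) + 5  [with N_5=-32, N_3=-8]  = -27.
Change = -3 − (-27) = 24.

24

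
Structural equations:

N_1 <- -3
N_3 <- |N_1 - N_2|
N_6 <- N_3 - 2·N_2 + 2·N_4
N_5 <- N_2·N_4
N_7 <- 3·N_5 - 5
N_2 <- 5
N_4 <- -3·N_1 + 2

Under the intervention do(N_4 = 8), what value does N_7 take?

115

The intervention breaks the incoming arrows to N_4: N_4 <- -3·N_1 + 2 no longer applies, and N_4 = 8.
N_5 = N_2·N_4  [with N_2=5, N_4=8]  = 40
N_7 = 3·N_5 - 5  [with N_5=40]  = 115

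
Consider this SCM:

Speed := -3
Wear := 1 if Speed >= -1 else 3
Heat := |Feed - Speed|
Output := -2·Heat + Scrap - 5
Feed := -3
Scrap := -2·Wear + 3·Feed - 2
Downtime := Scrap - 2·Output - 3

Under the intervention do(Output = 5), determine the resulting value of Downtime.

Intervening sets Output = 5 and removes its equation (Output := -2·Heat + Scrap - 5).
Wear = 1 if Speed >= -1 else 3  [with Speed=-3]  = 3
Scrap = -2·Wear + 3·Feed - 2  [with Wear=3, Feed=-3]  = -17
Downtime = Scrap - 2·Output - 3  [with Scrap=-17, Output=5]  = -30

-30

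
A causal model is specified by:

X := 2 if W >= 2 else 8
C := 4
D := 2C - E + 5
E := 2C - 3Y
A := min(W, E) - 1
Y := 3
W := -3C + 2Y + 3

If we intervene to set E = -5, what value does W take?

-3

do(E=-5) replaces the equation E := 2C - 3Y with the constant E = -5.
W is not downstream of the intervention, so its value is determined by the original equations.
W = -3C + 2Y + 3  [with C=4, Y=3]  = -3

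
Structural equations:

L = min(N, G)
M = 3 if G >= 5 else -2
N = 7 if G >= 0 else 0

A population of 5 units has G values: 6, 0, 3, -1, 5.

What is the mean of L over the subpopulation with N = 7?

3.5

Conditioning on N=7 selects the 4 unit(s) with G ∈ {6, 0, 3, 5}. Their L values: 6, 0, 3, 5. Mean = 3.5.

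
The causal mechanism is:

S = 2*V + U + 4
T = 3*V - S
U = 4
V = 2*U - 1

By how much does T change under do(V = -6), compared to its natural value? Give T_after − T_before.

Under do(V=-6), the mechanism V = 2*U - 1 is discarded; V is fixed at -6.
S = 2*V + U + 4  [with V=-6, U=4]  = -4
T = 3*V - S  [with V=-6, S=-4]  = -14
Without intervention: V = 2*U - 1  [with U=4]  = 7; S = 2*V + U + 4  [with V=7, U=4]  = 22; T = 3*V - S  [with V=7, S=22]  = -1.
Change = -14 − (-1) = -13.

-13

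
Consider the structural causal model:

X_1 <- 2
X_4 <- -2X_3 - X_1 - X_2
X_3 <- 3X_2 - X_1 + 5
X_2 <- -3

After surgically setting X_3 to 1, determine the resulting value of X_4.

The intervention breaks the incoming arrows to X_3: X_3 <- 3X_2 - X_1 + 5 no longer applies, and X_3 = 1.
X_4 = -2X_3 - X_1 - X_2  [with X_3=1, X_1=2, X_2=-3]  = -1

-1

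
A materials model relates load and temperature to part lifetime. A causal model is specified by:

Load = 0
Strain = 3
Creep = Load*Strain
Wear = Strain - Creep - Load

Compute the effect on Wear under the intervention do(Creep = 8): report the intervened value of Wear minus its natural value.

-8

The intervention breaks the incoming arrows to Creep: Creep = Load*Strain no longer applies, and Creep = 8.
Wear = Strain - Creep - Load  [with Strain=3, Creep=8, Load=0]  = -5
Without intervention: Creep = Load*Strain  [with Load=0, Strain=3]  = 0; Wear = Strain - Creep - Load  [with Strain=3, Creep=0, Load=0]  = 3.
Change = -5 − 3 = -8.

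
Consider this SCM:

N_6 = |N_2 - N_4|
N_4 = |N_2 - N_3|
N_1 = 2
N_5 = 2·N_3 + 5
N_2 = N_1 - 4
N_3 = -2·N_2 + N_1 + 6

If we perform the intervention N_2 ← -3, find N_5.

do(N_2=-3) replaces the equation N_2 = N_1 - 4 with the constant N_2 = -3.
N_3 = -2·N_2 + N_1 + 6  [with N_2=-3, N_1=2]  = 14
N_5 = 2·N_3 + 5  [with N_3=14]  = 33

33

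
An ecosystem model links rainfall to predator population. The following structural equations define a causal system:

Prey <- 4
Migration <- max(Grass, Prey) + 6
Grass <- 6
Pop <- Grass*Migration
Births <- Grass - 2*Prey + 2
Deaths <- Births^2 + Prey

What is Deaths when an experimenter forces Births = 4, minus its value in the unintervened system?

16

The intervention breaks the incoming arrows to Births: Births <- Grass - 2*Prey + 2 no longer applies, and Births = 4.
Deaths = Births^2 + Prey  [with Births=4, Prey=4]  = 20
Without intervention: Births = Grass - 2*Prey + 2  [with Grass=6, Prey=4]  = 0; Deaths = Births^2 + Prey  [with Births=0, Prey=4]  = 4.
Change = 20 − 4 = 16.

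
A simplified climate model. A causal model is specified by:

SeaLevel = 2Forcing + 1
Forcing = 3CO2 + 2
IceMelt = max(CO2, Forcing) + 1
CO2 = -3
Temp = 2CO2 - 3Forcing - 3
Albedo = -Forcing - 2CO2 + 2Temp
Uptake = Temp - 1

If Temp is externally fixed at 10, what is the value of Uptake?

9

The intervention breaks the incoming arrows to Temp: Temp = 2CO2 - 3Forcing - 3 no longer applies, and Temp = 10.
Uptake = Temp - 1  [with Temp=10]  = 9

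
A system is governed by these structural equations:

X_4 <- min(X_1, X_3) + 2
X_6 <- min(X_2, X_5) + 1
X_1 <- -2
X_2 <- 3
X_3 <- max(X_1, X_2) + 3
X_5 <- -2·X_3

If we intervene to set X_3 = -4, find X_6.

The intervention breaks the incoming arrows to X_3: X_3 <- max(X_1, X_2) + 3 no longer applies, and X_3 = -4.
X_5 = -2·X_3  [with X_3=-4]  = 8
X_6 = min(X_2, X_5) + 1  [with X_2=3, X_5=8]  = 4

4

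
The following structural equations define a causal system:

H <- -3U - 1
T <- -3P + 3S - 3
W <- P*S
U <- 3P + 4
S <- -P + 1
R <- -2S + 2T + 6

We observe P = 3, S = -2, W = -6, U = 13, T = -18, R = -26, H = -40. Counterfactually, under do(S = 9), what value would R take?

Under do(S=9), the mechanism S <- -P + 1 is discarded; S is fixed at 9.
T = -3P + 3S - 3  [with P=3, S=9]  = 15
R = -2S + 2T + 6  [with S=9, T=15]  = 18

18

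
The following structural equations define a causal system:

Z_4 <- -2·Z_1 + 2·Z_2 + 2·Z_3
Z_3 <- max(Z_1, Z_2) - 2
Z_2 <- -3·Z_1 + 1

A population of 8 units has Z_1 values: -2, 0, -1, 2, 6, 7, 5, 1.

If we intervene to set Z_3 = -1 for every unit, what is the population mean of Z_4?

-18

Every unit gets Z_3=-1 under the intervention. Z_4 values become 16, 0, 8, -16, -48, -56, -40, -8; E[Z_4|do(Z_3=-1)] = -18.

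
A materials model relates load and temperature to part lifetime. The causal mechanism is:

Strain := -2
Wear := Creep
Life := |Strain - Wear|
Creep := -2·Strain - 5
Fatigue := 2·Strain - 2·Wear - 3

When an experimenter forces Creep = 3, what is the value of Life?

do(Creep=3) replaces the equation Creep := -2·Strain - 5 with the constant Creep = 3.
Wear = Creep  [with Creep=3]  = 3
Life = |Strain - Wear|  [with Strain=-2, Wear=3]  = 5

5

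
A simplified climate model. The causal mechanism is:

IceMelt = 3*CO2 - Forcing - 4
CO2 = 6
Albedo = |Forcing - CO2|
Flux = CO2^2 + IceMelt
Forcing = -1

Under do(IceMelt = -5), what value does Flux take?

do(IceMelt=-5) replaces the equation IceMelt = 3*CO2 - Forcing - 4 with the constant IceMelt = -5.
Flux = CO2^2 + IceMelt  [with CO2=6, IceMelt=-5]  = 31

31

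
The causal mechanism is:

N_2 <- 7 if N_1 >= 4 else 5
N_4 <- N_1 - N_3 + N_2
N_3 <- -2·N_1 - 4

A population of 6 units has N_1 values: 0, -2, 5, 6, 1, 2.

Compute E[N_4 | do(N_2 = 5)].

do(N_2=5) breaks N_2's dependence on N_1. With N_2=5 fixed, N_4 across the units is 9, 3, 24, 27, 12, 15, mean 15.

15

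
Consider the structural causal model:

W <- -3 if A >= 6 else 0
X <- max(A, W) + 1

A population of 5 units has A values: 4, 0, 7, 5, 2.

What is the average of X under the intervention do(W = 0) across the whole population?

Every unit gets W=0 under the intervention. X values become 5, 1, 8, 6, 3; E[X|do(W=0)] = 4.6.

4.6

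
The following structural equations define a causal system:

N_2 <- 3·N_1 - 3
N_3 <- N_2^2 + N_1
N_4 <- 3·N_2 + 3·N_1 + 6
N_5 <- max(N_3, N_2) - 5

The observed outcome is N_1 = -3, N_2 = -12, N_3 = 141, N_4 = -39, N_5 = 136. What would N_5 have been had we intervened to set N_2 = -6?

28

do(N_2=-6) replaces the equation N_2 <- 3·N_1 - 3 with the constant N_2 = -6.
N_3 = N_2^2 + N_1  [with N_2=-6, N_1=-3]  = 33
N_5 = max(N_3, N_2) - 5  [with N_3=33, N_2=-6]  = 28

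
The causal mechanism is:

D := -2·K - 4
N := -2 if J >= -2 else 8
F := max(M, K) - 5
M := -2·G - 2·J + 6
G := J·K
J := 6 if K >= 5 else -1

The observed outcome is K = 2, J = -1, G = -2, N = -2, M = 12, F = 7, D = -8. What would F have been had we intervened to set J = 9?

-3

Under do(J=9), the mechanism J := 6 if K >= 5 else -1 is discarded; J is fixed at 9.
G = J·K  [with J=9, K=2]  = 18
M = -2·G - 2·J + 6  [with G=18, J=9]  = -48
F = max(M, K) - 5  [with M=-48, K=2]  = -3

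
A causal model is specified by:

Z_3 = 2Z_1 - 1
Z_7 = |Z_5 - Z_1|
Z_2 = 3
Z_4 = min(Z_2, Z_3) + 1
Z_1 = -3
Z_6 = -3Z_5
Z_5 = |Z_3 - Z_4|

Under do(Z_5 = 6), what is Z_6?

The intervention breaks the incoming arrows to Z_5: Z_5 = |Z_3 - Z_4| no longer applies, and Z_5 = 6.
Z_6 = -3Z_5  [with Z_5=6]  = -18

-18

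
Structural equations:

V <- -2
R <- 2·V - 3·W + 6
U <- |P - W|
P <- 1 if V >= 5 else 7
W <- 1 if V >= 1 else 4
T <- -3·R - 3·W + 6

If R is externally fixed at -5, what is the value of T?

9

Under do(R=-5), the mechanism R <- 2·V - 3·W + 6 is discarded; R is fixed at -5.
W = 1 if V >= 1 else 4  [with V=-2]  = 4
T = -3·R - 3·W + 6  [with R=-5, W=4]  = 9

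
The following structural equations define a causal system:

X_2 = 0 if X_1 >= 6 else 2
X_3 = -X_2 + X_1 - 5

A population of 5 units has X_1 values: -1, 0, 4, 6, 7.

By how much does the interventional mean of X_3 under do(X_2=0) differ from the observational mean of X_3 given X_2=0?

The intervention sets X_2=0 in all 5 units regardless of X_1. Recomputing X_3 per unit gives -6, -5, -1, 1, 2; average -1.8.
Conditioning on X_2=0 selects the 2 unit(s) with X_1 ∈ {6, 7}. Their X_3 values: 1, 2. Mean = 1.5.
Difference = -1.8 − 1.5 = -3.3.

-3.3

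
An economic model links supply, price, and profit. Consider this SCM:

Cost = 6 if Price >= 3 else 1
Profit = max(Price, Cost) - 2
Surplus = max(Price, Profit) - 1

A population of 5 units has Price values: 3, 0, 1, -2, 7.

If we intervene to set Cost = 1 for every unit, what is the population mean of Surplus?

do(Cost=1) breaks Cost's dependence on Price. With Cost=1 fixed, Surplus across the units is 2, -1, 0, -2, 6, mean 1.

1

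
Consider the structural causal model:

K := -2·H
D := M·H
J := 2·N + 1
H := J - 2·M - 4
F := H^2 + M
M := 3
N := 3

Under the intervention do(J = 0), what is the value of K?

20

do(J=0) replaces the equation J := 2·N + 1 with the constant J = 0.
H = J - 2·M - 4  [with J=0, M=3]  = -10
K = -2·H  [with H=-10]  = 20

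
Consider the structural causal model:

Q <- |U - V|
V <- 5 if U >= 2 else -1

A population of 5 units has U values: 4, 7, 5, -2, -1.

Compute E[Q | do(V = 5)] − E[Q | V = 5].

2.2

Every unit gets V=5 under the intervention. Q values become 1, 2, 0, 7, 6; E[Q|do(V=5)] = 3.2.
E[Q|V=5] averages over only the 3 units with V=5 (U = 4, 7, 5): Q = 1, 2, 0, mean 1.
Difference = 3.2 − 1 = 2.2.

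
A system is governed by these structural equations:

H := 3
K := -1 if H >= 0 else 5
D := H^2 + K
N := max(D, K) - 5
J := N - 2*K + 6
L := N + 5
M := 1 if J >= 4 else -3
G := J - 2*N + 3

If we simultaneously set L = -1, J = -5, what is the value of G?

-8

Under do(L = -1, J = -5), each intervened variable's structural equation is replaced by its fixed value.
K = -1 if H >= 0 else 5  [with H=3]  = -1
D = H^2 + K  [with H=3, K=-1]  = 8
N = max(D, K) - 5  [with D=8, K=-1]  = 3
G = J - 2*N + 3  [with J=-5, N=3]  = -8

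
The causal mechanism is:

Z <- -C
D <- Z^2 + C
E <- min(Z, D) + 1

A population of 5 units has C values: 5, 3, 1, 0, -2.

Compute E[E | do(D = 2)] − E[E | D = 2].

-1.9

The intervention sets D=2 in all 5 units regardless of C. Recomputing E per unit gives -4, -2, 0, 1, 3; average -0.4.
Conditioning on D=2 selects the 2 unit(s) with C ∈ {1, -2}. Their E values: 0, 3. Mean = 1.5.
Difference = -0.4 − 1.5 = -1.9.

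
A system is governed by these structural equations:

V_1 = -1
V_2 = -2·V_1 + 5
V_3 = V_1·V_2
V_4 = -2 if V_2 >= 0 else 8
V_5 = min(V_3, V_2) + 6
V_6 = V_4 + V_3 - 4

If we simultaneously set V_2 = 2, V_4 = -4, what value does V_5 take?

4

Setting V_2 = 2, V_4 = -4 by intervention discards those variables' equations.
V_3 = V_1·V_2  [with V_1=-1, V_2=2]  = -2
V_5 = min(V_3, V_2) + 6  [with V_3=-2, V_2=2]  = 4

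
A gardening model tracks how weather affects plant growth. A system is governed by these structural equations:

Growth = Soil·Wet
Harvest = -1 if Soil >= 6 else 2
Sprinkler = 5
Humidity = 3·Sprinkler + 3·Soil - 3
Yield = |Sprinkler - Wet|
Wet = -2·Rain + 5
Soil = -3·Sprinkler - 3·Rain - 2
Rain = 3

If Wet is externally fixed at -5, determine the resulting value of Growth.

Intervening sets Wet = -5 and removes its equation (Wet = -2·Rain + 5).
Soil = -3·Sprinkler - 3·Rain - 2  [with Sprinkler=5, Rain=3]  = -26
Growth = Soil·Wet  [with Soil=-26, Wet=-5]  = 130

130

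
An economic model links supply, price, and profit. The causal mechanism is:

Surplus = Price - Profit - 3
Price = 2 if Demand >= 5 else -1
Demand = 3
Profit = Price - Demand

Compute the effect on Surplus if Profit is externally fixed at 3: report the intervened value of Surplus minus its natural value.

-7

The intervention breaks the incoming arrows to Profit: Profit = Price - Demand no longer applies, and Profit = 3.
Price = 2 if Demand >= 5 else -1  [with Demand=3]  = -1
Surplus = Price - Profit - 3  [with Price=-1, Profit=3]  = -7
Without intervention: Price = 2 if Demand >= 5 else -1  [with Demand=3]  = -1; Profit = Price - Demand  [with Price=-1, Demand=3]  = -4; Surplus = Price - Profit - 3  [with Price=-1, Profit=-4]  = 0.
Change = -7 − 0 = -7.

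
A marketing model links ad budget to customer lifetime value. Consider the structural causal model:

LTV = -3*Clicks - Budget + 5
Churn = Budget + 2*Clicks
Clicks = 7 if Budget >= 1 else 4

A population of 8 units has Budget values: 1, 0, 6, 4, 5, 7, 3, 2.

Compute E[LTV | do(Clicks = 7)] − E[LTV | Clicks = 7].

do(Clicks=7) breaks Clicks's dependence on Budget. With Clicks=7 fixed, LTV across the units is -17, -16, -22, -20, -21, -23, -19, -18, mean -19.5.
Conditioning on Clicks=7 selects the 7 unit(s) with Budget ∈ {1, 6, 4, 5, 7, 3, 2}. Their LTV values: -17, -22, -20, -21, -23, -19, -18. Mean = -20.
Difference = -19.5 − (-20) = 0.5.

0.5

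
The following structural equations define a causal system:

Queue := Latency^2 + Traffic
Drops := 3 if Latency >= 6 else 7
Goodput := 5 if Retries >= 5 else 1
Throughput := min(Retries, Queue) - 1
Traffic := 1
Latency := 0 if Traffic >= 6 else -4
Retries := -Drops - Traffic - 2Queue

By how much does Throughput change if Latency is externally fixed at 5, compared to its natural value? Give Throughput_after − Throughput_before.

Under do(Latency=5), the mechanism Latency := 0 if Traffic >= 6 else -4 is discarded; Latency is fixed at 5.
Queue = Latency^2 + Traffic  [with Latency=5, Traffic=1]  = 26
Drops = 3 if Latency >= 6 else 7  [with Latency=5]  = 7
Retries = -Drops - Traffic - 2Queue  [with Drops=7, Traffic=1, Queue=26]  = -60
Throughput = min(Retries, Queue) - 1  [with Retries=-60, Queue=26]  = -61
Without intervention: Latency = 0 if Traffic >= 6 else -4  [with Traffic=1]  = -4; Queue = Latency^2 + Traffic  [with Latency=-4, Traffic=1]  = 17; Drops = 3 if Latency >= 6 else 7  [with Latency=-4]  = 7; Retries = -Drops - Traffic - 2Queue  [with Drops=7, Traffic=1, Queue=17]  = -42; Throughput = min(Retries, Queue) - 1  [with Retries=-42, Queue=17]  = -43.
Change = -61 − (-43) = -18.

-18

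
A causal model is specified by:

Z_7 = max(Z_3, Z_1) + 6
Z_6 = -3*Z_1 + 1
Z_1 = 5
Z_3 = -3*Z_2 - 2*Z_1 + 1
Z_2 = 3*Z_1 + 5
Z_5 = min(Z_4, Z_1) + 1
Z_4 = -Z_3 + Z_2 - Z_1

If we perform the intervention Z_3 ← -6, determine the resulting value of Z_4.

The intervention breaks the incoming arrows to Z_3: Z_3 = -3*Z_2 - 2*Z_1 + 1 no longer applies, and Z_3 = -6.
Z_2 = 3*Z_1 + 5  [with Z_1=5]  = 20
Z_4 = -Z_3 + Z_2 - Z_1  [with Z_3=-6, Z_2=20, Z_1=5]  = 21

21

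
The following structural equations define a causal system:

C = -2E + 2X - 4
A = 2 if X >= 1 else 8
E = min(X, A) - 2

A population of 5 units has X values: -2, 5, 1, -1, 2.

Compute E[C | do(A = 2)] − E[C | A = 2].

Under do(A=2), A's equation is replaced by A=2 for every unit. Per-unit C: 0, 6, 0, 0, 0. Mean = 1.2.
Observing A=2 restricts to units where A's equation naturally yields 2: X ∈ {5, 1, 2}. In that subpopulation C = 6, 0, 0, mean 2.
Difference = 1.2 − 2 = -0.8.

-0.8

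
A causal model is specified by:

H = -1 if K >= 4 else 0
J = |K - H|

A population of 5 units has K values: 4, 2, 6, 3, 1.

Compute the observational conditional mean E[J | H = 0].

Conditioning on H=0 selects the 3 unit(s) with K ∈ {2, 3, 1}. Their J values: 2, 3, 1. Mean = 2.

2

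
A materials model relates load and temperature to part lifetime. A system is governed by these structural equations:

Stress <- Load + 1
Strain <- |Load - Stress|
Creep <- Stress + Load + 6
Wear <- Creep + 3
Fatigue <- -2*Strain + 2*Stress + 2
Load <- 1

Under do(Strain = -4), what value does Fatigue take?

The intervention breaks the incoming arrows to Strain: Strain <- |Load - Stress| no longer applies, and Strain = -4.
Stress = Load + 1  [with Load=1]  = 2
Fatigue = -2*Strain + 2*Stress + 2  [with Strain=-4, Stress=2]  = 14

14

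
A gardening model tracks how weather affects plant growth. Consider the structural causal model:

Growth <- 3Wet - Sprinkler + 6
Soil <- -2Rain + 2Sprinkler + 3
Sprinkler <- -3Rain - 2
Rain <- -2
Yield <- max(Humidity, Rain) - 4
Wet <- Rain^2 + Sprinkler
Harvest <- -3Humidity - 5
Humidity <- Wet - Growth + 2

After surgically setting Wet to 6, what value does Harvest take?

31

do(Wet=6) replaces the equation Wet <- Rain^2 + Sprinkler with the constant Wet = 6.
Sprinkler = -3Rain - 2  [with Rain=-2]  = 4
Growth = 3Wet - Sprinkler + 6  [with Wet=6, Sprinkler=4]  = 20
Humidity = Wet - Growth + 2  [with Wet=6, Growth=20]  = -12
Harvest = -3Humidity - 5  [with Humidity=-12]  = 31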